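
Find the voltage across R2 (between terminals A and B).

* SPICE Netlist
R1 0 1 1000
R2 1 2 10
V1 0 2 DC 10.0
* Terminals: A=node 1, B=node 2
R1 and R2 are in series across V1 (node 0 → node 1 → node 2), and the output A–B is taken across R2, so this is a voltage divider.
Series current: I = V1/(R1 + R2) = 10/(1000 + 10) = 10/1010 = 0.009901 A
V_R2 = I × R2 = V1 × R2/(R1 + R2) = 10 × 10/1010 = 0.09901 V

Final answer: 0.09901 V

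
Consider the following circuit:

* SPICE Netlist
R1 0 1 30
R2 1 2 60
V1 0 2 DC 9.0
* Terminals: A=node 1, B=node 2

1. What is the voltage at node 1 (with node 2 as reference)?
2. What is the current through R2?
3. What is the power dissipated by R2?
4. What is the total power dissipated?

Nodal analysis, taking node 2 as the 0 V reference.
Source V1 fixes V_0 = 9 V.
KCL at each unknown node (sum of currents leaving = 0; resistances in Ω):
  Node 1: (V_1 - 9)/30 + (V_1 - 0)/60 = 0
Collecting terms: 0.05 × V_1 = 0.3  =>  V_1 = 6 V
Part 1:
  Read off the nodal solution: V_1 = 6 V
Part 2:
  I_R2 = (V_1 - V_2)/R2 = (6 - 0)/60 = 0.1 A
  Magnitude: I_R2 = 0.1 A
Part 3:
  I_R2 = (V_1 - V_2)/R2 = (6 - 0)/60 = 0.1 A
  P_R2 = I_R2² × R2 = (0.1)² × 60 = 0.6 W
Part 4:
  Power in each resistor, P = (ΔV)²/R:
    P_R1 = (9 - 6)²/30 = 0.3 W
    P_R2 = (6 - 0)²/60 = 0.6 W
  P_total = P_R1 + P_R2 = 0.9 W

Final answers:
1. V_1 = 6 V
2. I_R2 = 0.1 A
3. P_R2 = 0.6 W
4. P_total = 0.9 W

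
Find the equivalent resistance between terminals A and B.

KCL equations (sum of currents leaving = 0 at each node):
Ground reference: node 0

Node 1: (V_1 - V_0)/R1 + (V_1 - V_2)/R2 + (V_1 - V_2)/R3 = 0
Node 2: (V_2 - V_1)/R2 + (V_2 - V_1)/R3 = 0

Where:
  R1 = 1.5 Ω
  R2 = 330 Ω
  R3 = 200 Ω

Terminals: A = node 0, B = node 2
Reduce the network between node 0 (A) and node 2 (B) by series/parallel combination:
  Rp1 = R2 ‖ R3 (parallel, both between nodes 1 and 2) = 1/(1/330 + 1/200) = 124.5 Ω
  Rs1 = R1 + Rp1 (series, joined only at node 1) = 1.5 + 124.5 = 126 Ω
R_eq = 126 Ω

Final answer: 126 Ω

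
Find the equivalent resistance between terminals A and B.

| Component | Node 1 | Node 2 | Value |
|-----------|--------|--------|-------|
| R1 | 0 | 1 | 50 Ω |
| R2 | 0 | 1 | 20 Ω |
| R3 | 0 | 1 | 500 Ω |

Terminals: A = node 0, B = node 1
Reduce the network between node 0 (A) and node 1 (B) by series/parallel combination:
  Rp1 = R1 ‖ R2 ‖ R3 (parallel, all between nodes 0 and 1) = 1/(1/50 + 1/20 + 1/500) = 13.89 Ω
R_eq = 13.89 Ω

Final answer: 13.89 Ω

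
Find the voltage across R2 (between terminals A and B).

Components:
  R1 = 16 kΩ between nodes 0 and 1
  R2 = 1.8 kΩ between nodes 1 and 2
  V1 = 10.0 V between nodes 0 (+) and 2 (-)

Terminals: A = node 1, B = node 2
R1 and R2 are in series across V1 (node 0 → node 1 → node 2), and the output A–B is taken across R2, so this is a voltage divider.
Series current: I = V1/(R1 + R2) = 10/(16000 + 1800) = 10/17800 = 0.0005618 A
V_R2 = I × R2 = V1 × R2/(R1 + R2) = 10 × 1800/17800 = 1.011 V

Final answer: 1.011 V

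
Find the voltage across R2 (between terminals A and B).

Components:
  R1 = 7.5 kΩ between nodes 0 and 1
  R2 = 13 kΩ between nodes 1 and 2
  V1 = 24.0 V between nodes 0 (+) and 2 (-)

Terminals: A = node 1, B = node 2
R1 and R2 are in series across V1 (node 0 → node 1 → node 2), and the output A–B is taken across R2, so this is a voltage divider.
Series current: I = V1/(R1 + R2) = 24/(7500 + 13000) = 24/20500 = 0.001171 A
V_R2 = I × R2 = V1 × R2/(R1 + R2) = 24 × 13000/20500 = 15.22 V

Final answer: 15.22 V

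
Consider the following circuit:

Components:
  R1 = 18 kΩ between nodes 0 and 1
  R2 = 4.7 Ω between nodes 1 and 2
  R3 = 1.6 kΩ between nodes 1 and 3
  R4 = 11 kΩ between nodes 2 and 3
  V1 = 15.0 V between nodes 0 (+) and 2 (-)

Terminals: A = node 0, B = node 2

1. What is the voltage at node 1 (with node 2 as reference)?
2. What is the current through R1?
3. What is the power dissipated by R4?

Nodal analysis, taking node 2 as the 0 V reference.
Source V1 fixes V_0 = 15 V.
KCL at each unknown node (sum of currents leaving = 0; resistances in Ω):
  Node 1: (V_1 - 15)/18000 + (V_1 - 0)/4.7 + (V_1 - V_3)/1600 = 0
  Node 3: (V_3 - V_1)/1600 + (V_3 - 0)/11000 = 0
Collecting terms (coefficients in siemens):
  0.2134·V_1 - 0.000625·V_3 = 0.0008333
  0.0007159·V_3 - 0.000625·V_1 = 0
Determinant D = (0.2134)(0.0007159) - (-0.000625)(-0.000625) = 0.0001524
V_1 = [(0.0008333)(0.0007159) - (-0.000625)(0)]/D = 0.003914 V
V_3 = [(0.2134)(0) - (0.0008333)(-0.000625)]/D = 0.003417 V
Part 1:
  Read off the nodal solution: V_1 = 0.003914 V
Part 2:
  I_R1 = (V_0 - V_1)/R1 = (15 - 0.003914)/18000 = 0.0008331 A
  Magnitude: I_R1 = 0.0008331 A
Part 3:
  I_R4 = (V_2 - V_3)/R4 = (0 - 0.003417)/11000 = -0.0000003106 A
  P_R4 = I_R4² × R4 = (-0.0000003106)² × 11000 = 0.000000001062 W

Final answers:
1. V_1 = 0.003914 V
2. I_R1 = 0.0008331 A
3. P_R4 = 1.062e-09 W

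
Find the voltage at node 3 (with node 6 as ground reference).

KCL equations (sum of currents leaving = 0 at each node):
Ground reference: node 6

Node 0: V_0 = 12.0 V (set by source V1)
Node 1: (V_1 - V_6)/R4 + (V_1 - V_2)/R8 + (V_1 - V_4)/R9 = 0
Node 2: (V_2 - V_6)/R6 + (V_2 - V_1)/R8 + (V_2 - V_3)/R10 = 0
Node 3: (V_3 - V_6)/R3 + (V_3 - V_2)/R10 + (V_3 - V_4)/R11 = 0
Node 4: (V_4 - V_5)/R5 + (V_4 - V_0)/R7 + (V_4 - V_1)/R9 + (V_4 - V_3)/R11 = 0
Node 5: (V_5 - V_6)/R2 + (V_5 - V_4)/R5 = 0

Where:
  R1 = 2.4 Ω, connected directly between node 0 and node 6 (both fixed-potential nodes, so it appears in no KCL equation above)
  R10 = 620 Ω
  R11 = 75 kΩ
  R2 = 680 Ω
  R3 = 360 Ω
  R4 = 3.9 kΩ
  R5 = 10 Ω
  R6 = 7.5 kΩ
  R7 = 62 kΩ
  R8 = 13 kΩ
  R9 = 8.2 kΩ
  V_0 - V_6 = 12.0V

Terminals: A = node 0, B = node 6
Nodal analysis, taking node 6 as the 0 V reference.
Source V1 fixes V_0 = 12 V.
KCL at each unknown node (sum of currents leaving = 0; resistances in Ω):
  Node 1: (V_1 - 0)/3900 + (V_1 - V_2)/13000 + (V_1 - V_4)/8200 = 0
  Node 2: (V_2 - 0)/7500 + (V_2 - V_1)/13000 + (V_2 - V_3)/620 = 0
  Node 3: (V_3 - 0)/360 + (V_3 - V_2)/620 + (V_3 - V_4)/75000 = 0
  Node 4: (V_4 - V_5)/10 + (V_4 - 12)/62000 + (V_4 - V_1)/8200 + (V_4 - V_3)/75000 = 0
  Node 5: (V_5 - 0)/680 + (V_5 - V_4)/10 = 0
Collecting terms (coefficients in siemens):
  0.0004553·V_1 - 0.00007692·V_2 - 0.000122·V_4 = 0
  0.001823·V_2 - 0.00007692·V_1 - 0.001613·V_3 = 0
  0.004404·V_3 - 0.001613·V_2 - 0.00001333·V_4 = 0
  0.1002·V_4 - 0.000122·V_1 - 0.00001333·V_3 - 0.1·V_5 = 0.0001935
  0.1015·V_5 - 0.1·V_4 = 0
Solving these 5 simultaneous equations (Gaussian elimination) gives:
  V_1 = 0.03351 V, V_2 = 0.002581 V, V_3 = 0.001319 V, V_4 = 0.1235 V
  V_5 = 0.1217 V
The requested potential is V_3 = 0.001319 V.

Final answer: V_3 = 0.001319 V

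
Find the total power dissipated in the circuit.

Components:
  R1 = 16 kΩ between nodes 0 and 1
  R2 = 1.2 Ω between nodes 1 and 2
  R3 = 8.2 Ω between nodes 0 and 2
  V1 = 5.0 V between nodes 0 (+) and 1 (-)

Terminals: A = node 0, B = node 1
Nodal analysis, taking node 1 as the 0 V reference.
Source V1 fixes V_0 = 5 V.
KCL at each unknown node (sum of currents leaving = 0; resistances in Ω):
  Node 2: (V_2 - 0)/1.2 + (V_2 - 5)/8.2 = 0
Collecting terms: 0.9553 × V_2 = 0.6098  =>  V_2 = 0.6383 V
Power in each resistor, P = (ΔV)²/R:
  P_R1 = (5 - 0)²/16000 = 0.001563 W
  P_R2 = (0 - 0.6383)²/1.2 = 0.3395 W
  P_R3 = (5 - 0.6383)²/8.2 = 2.32 W
P_total = P_R1 + P_R2 + P_R3 = 2.661 W

Final answer: 2.661 W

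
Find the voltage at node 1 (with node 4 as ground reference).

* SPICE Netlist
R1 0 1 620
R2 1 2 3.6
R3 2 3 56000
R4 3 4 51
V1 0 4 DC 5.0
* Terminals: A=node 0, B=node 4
Nodal analysis, taking node 4 as the 0 V reference.
Source V1 fixes V_0 = 5 V.
KCL at each unknown node (sum of currents leaving = 0; resistances in Ω):
  Node 1: (V_1 - 5)/620 + (V_1 - V_2)/3.6 = 0
  Node 2: (V_2 - V_1)/3.6 + (V_2 - V_3)/56000 = 0
  Node 3: (V_3 - V_2)/56000 + (V_3 - 0)/51 = 0
Collecting terms (coefficients in siemens):
  0.2794·V_1 - 0.2778·V_2 = 0.008065
  0.2778·V_2 - 0.2778·V_1 - 0.00001786·V_3 = 0
  0.01963·V_3 - 0.00001786·V_2 = 0
Solving these 3 simultaneous equations (Gaussian elimination) gives:
  V_1 = 4.945 V, V_2 = 4.945 V, V_3 = 0.004499 V
The requested potential is V_1 = 4.945 V.

Final answer: V_1 = 4.945 V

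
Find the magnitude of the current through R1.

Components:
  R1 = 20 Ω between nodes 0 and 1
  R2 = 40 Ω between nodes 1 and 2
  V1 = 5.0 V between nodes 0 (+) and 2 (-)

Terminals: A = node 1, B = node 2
Nodal analysis, taking node 2 as the 0 V reference.
Source V1 fixes V_0 = 5 V.
KCL at each unknown node (sum of currents leaving = 0; resistances in Ω):
  Node 1: (V_1 - 5)/20 + (V_1 - 0)/40 = 0
Collecting terms: 0.075 × V_1 = 0.25  =>  V_1 = 3.333 V
I_R1 = (V_0 - V_1)/R1 = (5 - 3.333)/20 = 0.08333 A
|I_R1| = 0.08333 A

Final answer: |I_R1| = 0.08333 A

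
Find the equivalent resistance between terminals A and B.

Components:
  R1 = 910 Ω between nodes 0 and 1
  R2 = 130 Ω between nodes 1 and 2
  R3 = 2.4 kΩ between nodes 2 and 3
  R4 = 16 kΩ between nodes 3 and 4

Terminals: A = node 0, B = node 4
Reduce the network between node 0 (A) and node 4 (B) by series/parallel combination:
  Rs1 = R1 + R2 (series, joined only at node 1) = 910 + 130 = 1040 Ω
  Rs2 = R3 + Rs1 (series, joined only at node 2) = 2400 + 1040 = 3440 Ω
  Rs3 = R4 + Rs2 (series, joined only at node 3) = 16000 + 3440 = 19440 Ω
R_eq = 19.44 kΩ

Final answer: 19.44 kΩ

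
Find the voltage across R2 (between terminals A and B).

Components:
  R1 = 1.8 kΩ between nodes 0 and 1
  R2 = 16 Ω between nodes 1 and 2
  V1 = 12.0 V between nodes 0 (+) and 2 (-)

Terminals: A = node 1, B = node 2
R1 and R2 are in series across V1 (node 0 → node 1 → node 2), and the output A–B is taken across R2, so this is a voltage divider.
Series current: I = V1/(R1 + R2) = 12/(1800 + 16) = 12/1816 = 0.006608 A
V_R2 = I × R2 = V1 × R2/(R1 + R2) = 12 × 16/1816 = 0.1057 V

Final answer: 0.1057 V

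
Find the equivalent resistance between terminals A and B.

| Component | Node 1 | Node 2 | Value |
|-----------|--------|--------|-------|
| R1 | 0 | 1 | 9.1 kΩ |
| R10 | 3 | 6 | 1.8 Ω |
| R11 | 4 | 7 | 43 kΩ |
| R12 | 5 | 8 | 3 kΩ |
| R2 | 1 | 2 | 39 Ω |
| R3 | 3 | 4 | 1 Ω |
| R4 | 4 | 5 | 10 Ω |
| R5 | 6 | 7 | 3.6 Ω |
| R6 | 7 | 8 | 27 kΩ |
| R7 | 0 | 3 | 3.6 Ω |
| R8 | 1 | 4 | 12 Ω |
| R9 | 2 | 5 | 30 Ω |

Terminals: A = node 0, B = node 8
The network is not a plain series/parallel combination. Inject a 1 A test current into terminal A (node 0) and return it from terminal B (node 8); then R_eq = V_A / (1 A).
Nodal analysis, taking node 8 as the 0 V reference.
Current source I_test pushes 1 A into node 0 and draws it out of node 8.
KCL at each unknown node (sum of currents leaving = 0; resistances in Ω):
  Node 0: (V_0 - V_1)/9100 + (V_0 - V_3)/3.6 - 1 = 0
  Node 1: (V_1 - V_0)/9100 + (V_1 - V_2)/39 + (V_1 - V_4)/12 = 0
  Node 2: (V_2 - V_1)/39 + (V_2 - V_5)/30 = 0
  Node 3: (V_3 - V_0)/3.6 + (V_3 - V_4)/1 + (V_3 - V_6)/1.8 = 0
  Node 4: (V_4 - V_1)/12 + (V_4 - V_3)/1 + (V_4 - V_5)/10 + (V_4 - V_7)/43000 = 0
  Node 5: (V_5 - V_2)/30 + (V_5 - V_4)/10 + (V_5 - 0)/3000 = 0
  Node 6: (V_6 - V_3)/1.8 + (V_6 - V_7)/3.6 = 0
  Node 7: (V_7 - V_4)/43000 + (V_7 - V_6)/3.6 + (V_7 - 0)/27000 = 0
Collecting terms (coefficients in siemens):
  0.2779·V_0 - 0.0001099·V_1 - 0.2778·V_3 = 1
  0.1091·V_1 - 0.0001099·V_0 - 0.02564·V_2 - 0.08333·V_4 = 0
  0.05897·V_2 - 0.02564·V_1 - 0.03333·V_5 = 0
  1.833·V_3 - 0.2778·V_0 - 1·V_4 - 0.5556·V_6 = 0
  1.183·V_4 - 0.08333·V_1 - 1·V_3 - 0.1·V_5 - 0.00002326·V_7 = 0
  0.1337·V_5 - 0.03333·V_2 - 0.1·V_4 = 0
  0.8333·V_6 - 0.5556·V_3 - 0.2778·V_7 = 0
  0.2778·V_7 - 0.00002326·V_4 - 0.2778·V_6 = 0
Solving these 8 simultaneous equations (Gaussian elimination) gives:
  V_0 = 2712 V, V_1 = 2706 V, V_2 = 2702 V, V_3 = 2708 V
  V_4 = 2707 V, V_5 = 2699 V, V_6 = 2708 V, V_7 = 2708 V
R_eq = V_0 / 1 A = 2712 Ω = 2.712 kΩ

Final answer: 2.712 kΩ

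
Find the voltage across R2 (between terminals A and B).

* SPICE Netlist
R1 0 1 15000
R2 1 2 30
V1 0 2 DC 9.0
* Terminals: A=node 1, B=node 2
R1 and R2 are in series across V1 (node 0 → node 1 → node 2), and the output A–B is taken across R2, so this is a voltage divider.
Series current: I = V1/(R1 + R2) = 9/(15000 + 30) = 9/15030 = 0.0005988 A
V_R2 = I × R2 = V1 × R2/(R1 + R2) = 9 × 30/15030 = 0.01796 V

Final answer: 0.01796 V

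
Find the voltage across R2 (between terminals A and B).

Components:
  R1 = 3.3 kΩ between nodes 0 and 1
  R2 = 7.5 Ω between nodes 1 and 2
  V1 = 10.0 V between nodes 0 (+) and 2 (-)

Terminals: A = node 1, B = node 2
R1 and R2 are in series across V1 (node 0 → node 1 → node 2), and the output A–B is taken across R2, so this is a voltage divider.
Series current: I = V1/(R1 + R2) = 10/(3300 + 7.5) = 10/3308 = 0.003023 A
V_R2 = I × R2 = V1 × R2/(R1 + R2) = 10 × 7.5/3308 = 0.02268 V

Final answer: 0.02268 V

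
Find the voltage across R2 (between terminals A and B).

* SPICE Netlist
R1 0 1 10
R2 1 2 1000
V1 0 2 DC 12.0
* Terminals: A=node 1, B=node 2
R1 and R2 are in series across V1 (node 0 → node 1 → node 2), and the output A–B is taken across R2, so this is a voltage divider.
Series current: I = V1/(R1 + R2) = 12/(10 + 1000) = 12/1010 = 0.01188 A
V_R2 = I × R2 = V1 × R2/(R1 + R2) = 12 × 1000/1010 = 11.88 V

Final answer: 11.88 V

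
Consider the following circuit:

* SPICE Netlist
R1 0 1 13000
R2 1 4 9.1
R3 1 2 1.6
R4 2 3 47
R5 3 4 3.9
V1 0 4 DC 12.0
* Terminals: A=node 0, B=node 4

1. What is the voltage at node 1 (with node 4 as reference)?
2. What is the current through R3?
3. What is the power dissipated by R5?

Nodal analysis, taking node 4 as the 0 V reference.
Source V1 fixes V_0 = 12 V.
KCL at each unknown node (sum of currents leaving = 0; resistances in Ω):
  Node 1: (V_1 - 12)/13000 + (V_1 - 0)/9.1 + (V_1 - V_2)/1.6 = 0
  Node 2: (V_2 - V_1)/1.6 + (V_2 - V_3)/47 = 0
  Node 3: (V_3 - V_2)/47 + (V_3 - 0)/3.9 = 0
Collecting terms (coefficients in siemens):
  0.735·V_1 - 0.625·V_2 = 0.0009231
  0.6463·V_2 - 0.625·V_1 - 0.02128·V_3 = 0
  0.2777·V_3 - 0.02128·V_2 = 0
Solving these 3 simultaneous equations (Gaussian elimination) gives:
  V_1 = 0.007155 V, V_2 = 0.006937 V, V_3 = 0.0005315 V
Part 1:
  Read off the nodal solution: V_1 = 0.007155 V
Part 2:
  I_R3 = (V_1 - V_2)/R3 = (0.007155 - 0.006937)/1.6 = 0.0001363 A
  Magnitude: I_R3 = 0.0001363 A
Part 3:
  I_R5 = (V_3 - V_4)/R5 = (0.0005315 - 0)/3.9 = 0.0001363 A
  P_R5 = I_R5² × R5 = (0.0001363)² × 3.9 = 0.00000007243 W

Final answers:
1. V_1 = 0.007155 V
2. I_R3 = 0.0001363 A
3. P_R5 = 7.243e-08 W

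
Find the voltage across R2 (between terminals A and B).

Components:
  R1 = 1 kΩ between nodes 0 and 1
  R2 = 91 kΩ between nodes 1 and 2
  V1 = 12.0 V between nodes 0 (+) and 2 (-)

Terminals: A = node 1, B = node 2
R1 and R2 are in series across V1 (node 0 → node 1 → node 2), and the output A–B is taken across R2, so this is a voltage divider.
Series current: I = V1/(R1 + R2) = 12/(1000 + 91000) = 12/92000 = 0.0001304 A
V_R2 = I × R2 = V1 × R2/(R1 + R2) = 12 × 91000/92000 = 11.87 V

Final answer: 11.87 V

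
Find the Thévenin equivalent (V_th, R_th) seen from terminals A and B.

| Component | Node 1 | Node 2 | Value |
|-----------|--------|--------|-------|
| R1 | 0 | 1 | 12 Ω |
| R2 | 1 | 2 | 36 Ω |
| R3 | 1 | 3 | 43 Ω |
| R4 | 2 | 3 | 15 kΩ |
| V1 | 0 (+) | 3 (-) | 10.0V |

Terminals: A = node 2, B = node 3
Step 1 — V_th is the open-circuit voltage V_A - V_B (nothing connected across the terminals).
Nodal analysis, taking node 3 as the 0 V reference.
Source V1 fixes V_0 = 10 V.
KCL at each unknown node (sum of currents leaving = 0; resistances in Ω):
  Node 1: (V_1 - 10)/12 + (V_1 - V_2)/36 + (V_1 - 0)/43 = 0
  Node 2: (V_2 - V_1)/36 + (V_2 - 0)/15000 = 0
Collecting terms (coefficients in siemens):
  0.1344·V_1 - 0.02778·V_2 = 0.8333
  0.02784·V_2 - 0.02778·V_1 = 0
Determinant D = (0.1344)(0.02784) - (-0.02778)(-0.02778) = 0.00297
V_1 = [(0.8333)(0.02784) - (-0.02778)(0)]/D = 7.813 V
V_2 = [(0.1344)(0) - (0.8333)(-0.02778)]/D = 7.795 V
V_th = V_2 - V_3 = 7.795 - 0 = 7.795 V
Step 2 — R_th: zero the source — replace V1 by a short circuit (node 3 merges into node 0) — and find the resistance seen between A (node 2) and B (node 0).
Reduce the network between node 2 (A) and node 0 (B) by series/parallel combination:
  Rp1 = R1 ‖ R3 (parallel, both between nodes 0 and 1) = 1/(1/12 + 1/43) = 9.382 Ω
  Rs1 = R2 + Rp1 (series, joined only at node 1) = 36 + 9.382 = 45.38 Ω
  Rp2 = R4 ‖ Rs1 (parallel, both between nodes 0 and 2) = 1/(1/15000 + 1/45.38) = 45.24 Ω
R_th = 45.24 Ω

Final answer: V_th = 7.795 V, R_th = 45.24 Ω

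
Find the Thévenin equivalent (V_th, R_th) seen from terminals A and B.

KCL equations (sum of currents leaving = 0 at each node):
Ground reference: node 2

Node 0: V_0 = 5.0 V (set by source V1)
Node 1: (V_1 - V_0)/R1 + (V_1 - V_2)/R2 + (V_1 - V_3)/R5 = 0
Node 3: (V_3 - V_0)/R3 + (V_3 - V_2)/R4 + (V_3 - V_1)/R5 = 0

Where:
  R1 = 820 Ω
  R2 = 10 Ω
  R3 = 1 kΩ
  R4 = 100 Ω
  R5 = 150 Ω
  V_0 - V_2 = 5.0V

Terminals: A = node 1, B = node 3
Step 1 — V_th is the open-circuit voltage V_A - V_B (nothing connected across the terminals).
Nodal analysis, taking node 2 as the 0 V reference.
Source V1 fixes V_0 = 5 V.
KCL at each unknown node (sum of currents leaving = 0; resistances in Ω):
  Node 1: (V_1 - 5)/820 + (V_1 - 0)/10 + (V_1 - V_3)/150 = 0
  Node 3: (V_3 - 5)/1000 + (V_3 - 0)/100 + (V_3 - V_1)/150 = 0
Collecting terms (coefficients in siemens):
  0.1079·V_1 - 0.006667·V_3 = 0.006098
  0.01767·V_3 - 0.006667·V_1 = 0.005
Determinant D = (0.1079)(0.01767) - (-0.006667)(-0.006667) = 0.001862
V_1 = [(0.006098)(0.01767) - (-0.006667)(0.005)]/D = 0.07577 V
V_3 = [(0.1079)(0.005) - (0.006098)(-0.006667)]/D = 0.3116 V
V_th = V_1 - V_3 = 0.07577 - 0.3116 = -0.2358 V
Step 2 — R_th: zero the source — replace V1 by a short circuit (node 2 merges into node 0) — and find the resistance seen between A (node 1) and B (node 3).
Reduce the network between node 1 (A) and node 3 (B) by series/parallel combination:
  Rp1 = R1 ‖ R2 (parallel, both between nodes 0 and 1) = 1/(1/820 + 1/10) = 9.88 Ω
  Rp2 = R3 ‖ R4 (parallel, both between nodes 0 and 3) = 1/(1/1000 + 1/100) = 90.91 Ω
  Rs1 = Rp1 + Rp2 (series, joined only at node 0) = 9.88 + 90.91 = 100.8 Ω
  Rp3 = R5 ‖ Rs1 (parallel, both between nodes 1 and 3) = 1/(1/150 + 1/100.8) = 60.28 Ω
R_th = 60.28 Ω

Final answer: V_th = -0.2358 V, R_th = 60.28 Ω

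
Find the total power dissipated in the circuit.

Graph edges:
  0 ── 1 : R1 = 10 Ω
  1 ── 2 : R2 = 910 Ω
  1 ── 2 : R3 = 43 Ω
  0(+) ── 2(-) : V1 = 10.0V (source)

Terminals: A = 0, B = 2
Nodal analysis, taking node 2 as the 0 V reference.
Source V1 fixes V_0 = 10 V.
KCL at each unknown node (sum of currents leaving = 0; resistances in Ω):
  Node 1: (V_1 - 10)/10 + (V_1 - 0)/910 + (V_1 - 0)/43 = 0
Collecting terms: 0.1244 × V_1 = 1  =>  V_1 = 8.042 V
Power in each resistor, P = (ΔV)²/R:
  P_R1 = (10 - 8.042)²/10 = 0.3836 W
  P_R2 = (8.042 - 0)²/910 = 0.07106 W
  P_R3 = (8.042 - 0)²/43 = 1.504 W
P_total = P_R1 + P_R2 + P_R3 = 1.958 W

Final answer: 1.958 W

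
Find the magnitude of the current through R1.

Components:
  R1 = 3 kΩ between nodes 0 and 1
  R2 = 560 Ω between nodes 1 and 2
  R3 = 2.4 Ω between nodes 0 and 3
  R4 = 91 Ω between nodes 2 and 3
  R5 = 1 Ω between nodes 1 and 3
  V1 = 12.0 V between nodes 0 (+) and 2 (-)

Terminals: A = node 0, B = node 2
Nodal analysis, taking node 2 as the 0 V reference.
Source V1 fixes V_0 = 12 V.
KCL at each unknown node (sum of currents leaving = 0; resistances in Ω):
  Node 1: (V_1 - 12)/3000 + (V_1 - 0)/560 + (V_1 - V_3)/1 = 0
  Node 3: (V_3 - 12)/2.4 + (V_3 - 0)/91 + (V_3 - V_1)/1 = 0
Collecting terms (coefficients in siemens):
  1.002·V_1 - 1·V_3 = 0.004
  1.428·V_3 - 1·V_1 = 5
Determinant D = (1.002)(1.428) - (-1)(-1) = 0.4307
V_1 = [(0.004)(1.428) - (-1)(5)]/D = 11.62 V
V_3 = [(1.002)(5) - (0.004)(-1)]/D = 11.64 V
I_R1 = (V_0 - V_1)/R1 = (12 - 11.62)/3000 = 0.0001257 A
|I_R1| = 0.0001257 A

Final answer: |I_R1| = 0.0001257 A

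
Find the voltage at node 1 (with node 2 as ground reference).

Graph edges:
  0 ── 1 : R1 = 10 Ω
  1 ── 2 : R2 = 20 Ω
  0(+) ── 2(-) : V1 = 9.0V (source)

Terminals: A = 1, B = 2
Nodal analysis, taking node 2 as the 0 V reference.
Source V1 fixes V_0 = 9 V.
KCL at each unknown node (sum of currents leaving = 0; resistances in Ω):
  Node 1: (V_1 - 9)/10 + (V_1 - 0)/20 = 0
Collecting terms: 0.15 × V_1 = 0.9  =>  V_1 = 6 V
The requested potential is V_1 = 6 V.

Final answer: V_1 = 6 V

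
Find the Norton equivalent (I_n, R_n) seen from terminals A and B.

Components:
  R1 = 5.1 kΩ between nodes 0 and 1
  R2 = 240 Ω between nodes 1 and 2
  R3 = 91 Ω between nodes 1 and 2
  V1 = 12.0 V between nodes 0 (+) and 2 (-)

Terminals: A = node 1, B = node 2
Find the Thévenin equivalent first; then I_n = V_th/R_th and R_n = R_th.
Step 1 — V_th is the open-circuit voltage V_A - V_B (nothing connected across the terminals).
Nodal analysis, taking node 2 as the 0 V reference.
Source V1 fixes V_0 = 12 V.
KCL at each unknown node (sum of currents leaving = 0; resistances in Ω):
  Node 1: (V_1 - 12)/5100 + (V_1 - 0)/240 + (V_1 - 0)/91 = 0
Collecting terms: 0.01535 × V_1 = 0.002353  =>  V_1 = 0.1533 V
V_th = V_1 - V_2 = 0.1533 - 0 = 0.1533 V
Step 2 — R_th: zero the source — replace V1 by a short circuit (node 2 merges into node 0) — and find the resistance seen between A (node 1) and B (node 0).
Reduce the network between node 1 (A) and node 0 (B) by series/parallel combination:
  Rp1 = R1 ‖ R2 ‖ R3 (parallel, all between nodes 0 and 1) = 1/(1/5100 + 1/240 + 1/91) = 65.14 Ω
R_th = 65.14 Ω
I_n = V_th/R_th = 0.1533/65.14 = 0.002353 A, and R_n = R_th = 65.14 Ω

Final answer: I_n = 0.002353 A, R_n = 65.14 Ω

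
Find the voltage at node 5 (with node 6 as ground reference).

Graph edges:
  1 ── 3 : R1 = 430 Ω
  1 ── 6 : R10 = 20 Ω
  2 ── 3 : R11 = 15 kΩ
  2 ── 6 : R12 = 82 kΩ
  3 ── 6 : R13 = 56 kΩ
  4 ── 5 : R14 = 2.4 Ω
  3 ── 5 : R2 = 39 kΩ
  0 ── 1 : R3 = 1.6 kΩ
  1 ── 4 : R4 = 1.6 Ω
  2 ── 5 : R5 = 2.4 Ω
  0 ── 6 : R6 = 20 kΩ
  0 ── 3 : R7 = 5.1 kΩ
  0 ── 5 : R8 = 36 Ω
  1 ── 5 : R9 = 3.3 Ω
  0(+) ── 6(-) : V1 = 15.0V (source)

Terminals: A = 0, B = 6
Nodal analysis, taking node 6 as the 0 V reference.
Source V1 fixes V_0 = 15 V.
KCL at each unknown node (sum of currents leaving = 0; resistances in Ω):
  Node 1: (V_1 - V_3)/430 + (V_1 - 15)/1600 + (V_1 - V_4)/1.6 + (V_1 - V_5)/3.3 + (V_1 - 0)/20 = 0
  Node 2: (V_2 - V_5)/2.4 + (V_2 - V_3)/15000 + (V_2 - 0)/82000 = 0
  Node 3: (V_3 - V_1)/430 + (V_3 - V_5)/39000 + (V_3 - 15)/5100 + (V_3 - V_2)/15000 + (V_3 - 0)/56000 = 0
  Node 4: (V_4 - V_1)/1.6 + (V_4 - V_5)/2.4 = 0
  Node 5: (V_5 - V_3)/39000 + (V_5 - V_2)/2.4 + (V_5 - 15)/36 + (V_5 - V_1)/3.3 + (V_5 - V_4)/2.4 = 0
Collecting terms (coefficients in siemens):
  0.981·V_1 - 0.002326·V_3 - 0.625·V_4 - 0.303·V_5 = 0.009375
  0.4167·V_2 - 0.00006667·V_3 - 0.4167·V_5 = 0
  0.002632·V_3 - 0.002326·V_1 - 0.00006667·V_2 - 0.00002564·V_5 = 0.002941
  1.042·V_4 - 0.625·V_1 - 0.4167·V_5 = 0
  1.164·V_5 - 0.303·V_1 - 0.4167·V_2 - 0.00002564·V_3 - 0.4167·V_4 = 0.4167
Solving these 5 simultaneous equations (Gaussian elimination) gives:
  V_1 = 5.29 V, V_2 = 5.754 V, V_3 = 5.994 V, V_4 = 5.475 V
  V_5 = 5.754 V
The requested potential is V_5 = 5.754 V.

Final answer: V_5 = 5.754 V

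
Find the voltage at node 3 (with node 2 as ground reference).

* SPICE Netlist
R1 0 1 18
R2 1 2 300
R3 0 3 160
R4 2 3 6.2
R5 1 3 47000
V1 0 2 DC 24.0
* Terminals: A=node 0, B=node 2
Nodal analysis, taking node 2 as the 0 V reference.
Source V1 fixes V_0 = 24 V.
KCL at each unknown node (sum of currents leaving = 0; resistances in Ω):
  Node 1: (V_1 - 24)/18 + (V_1 - 0)/300 + (V_1 - V_3)/47000 = 0
  Node 3: (V_3 - 24)/160 + (V_3 - 0)/6.2 + (V_3 - V_1)/47000 = 0
Collecting terms (coefficients in siemens):
  0.05891·V_1 - 0.00002128·V_3 = 1.333
  0.1676·V_3 - 0.00002128·V_1 = 0.15
Determinant D = (0.05891)(0.1676) - (-0.00002128)(-0.00002128) = 0.009871
V_1 = [(1.333)(0.1676) - (-0.00002128)(0.15)]/D = 22.63 V
V_3 = [(0.05891)(0.15) - (1.333)(-0.00002128)]/D = 0.8981 V
The requested potential is V_3 = 0.8981 V.

Final answer: V_3 = 0.8981 V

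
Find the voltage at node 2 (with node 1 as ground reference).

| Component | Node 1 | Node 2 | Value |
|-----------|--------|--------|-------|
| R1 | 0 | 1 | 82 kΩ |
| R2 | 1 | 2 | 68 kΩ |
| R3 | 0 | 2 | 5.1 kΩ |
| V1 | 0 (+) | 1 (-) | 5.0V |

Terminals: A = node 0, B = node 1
Nodal analysis, taking node 1 as the 0 V reference.
Source V1 fixes V_0 = 5 V.
KCL at each unknown node (sum of currents leaving = 0; resistances in Ω):
  Node 2: (V_2 - 0)/68000 + (V_2 - 5)/5100 = 0
Collecting terms: 0.0002108 × V_2 = 0.0009804  =>  V_2 = 4.651 V
The requested potential is V_2 = 4.651 V.

Final answer: V_2 = 4.651 V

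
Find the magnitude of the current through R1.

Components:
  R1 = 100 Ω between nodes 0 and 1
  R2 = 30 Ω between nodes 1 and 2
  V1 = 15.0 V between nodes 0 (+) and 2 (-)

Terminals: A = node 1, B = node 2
Nodal analysis, taking node 2 as the 0 V reference.
Source V1 fixes V_0 = 15 V.
KCL at each unknown node (sum of currents leaving = 0; resistances in Ω):
  Node 1: (V_1 - 15)/100 + (V_1 - 0)/30 = 0
Collecting terms: 0.04333 × V_1 = 0.15  =>  V_1 = 3.462 V
I_R1 = (V_0 - V_1)/R1 = (15 - 3.462)/100 = 0.1154 A
|I_R1| = 0.1154 A

Final answer: |I_R1| = 0.1154 A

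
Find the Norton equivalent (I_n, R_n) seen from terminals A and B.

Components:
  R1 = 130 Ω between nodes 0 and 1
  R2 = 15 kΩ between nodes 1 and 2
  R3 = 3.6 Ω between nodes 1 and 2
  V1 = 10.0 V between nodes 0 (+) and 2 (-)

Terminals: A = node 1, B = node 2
Find the Thévenin equivalent first; then I_n = V_th/R_th and R_n = R_th.
Step 1 — V_th is the open-circuit voltage V_A - V_B (nothing connected across the terminals).
Nodal analysis, taking node 2 as the 0 V reference.
Source V1 fixes V_0 = 10 V.
KCL at each unknown node (sum of currents leaving = 0; resistances in Ω):
  Node 1: (V_1 - 10)/130 + (V_1 - 0)/15000 + (V_1 - 0)/3.6 = 0
Collecting terms: 0.2855 × V_1 = 0.07692  =>  V_1 = 0.2694 V
V_th = V_1 - V_2 = 0.2694 - 0 = 0.2694 V
Step 2 — R_th: zero the source — replace V1 by a short circuit (node 2 merges into node 0) — and find the resistance seen between A (node 1) and B (node 0).
Reduce the network between node 1 (A) and node 0 (B) by series/parallel combination:
  Rp1 = R1 ‖ R2 ‖ R3 (parallel, all between nodes 0 and 1) = 1/(1/130 + 1/15000 + 1/3.6) = 3.502 Ω
R_th = 3.502 Ω
I_n = V_th/R_th = 0.2694/3.502 = 0.07692 A, and R_n = R_th = 3.502 Ω

Final answer: I_n = 0.07692 A, R_n = 3.502 Ω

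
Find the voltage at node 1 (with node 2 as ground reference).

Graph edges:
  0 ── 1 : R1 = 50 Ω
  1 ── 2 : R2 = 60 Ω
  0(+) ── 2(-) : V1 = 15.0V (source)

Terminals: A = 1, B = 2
Nodal analysis, taking node 2 as the 0 V reference.
Source V1 fixes V_0 = 15 V.
KCL at each unknown node (sum of currents leaving = 0; resistances in Ω):
  Node 1: (V_1 - 15)/50 + (V_1 - 0)/60 = 0
Collecting terms: 0.03667 × V_1 = 0.3  =>  V_1 = 8.182 V
The requested potential is V_1 = 8.182 V.

Final answer: V_1 = 8.182 V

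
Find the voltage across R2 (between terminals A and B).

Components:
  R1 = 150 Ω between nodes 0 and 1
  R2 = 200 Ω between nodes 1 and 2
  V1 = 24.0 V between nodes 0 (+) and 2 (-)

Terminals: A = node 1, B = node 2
R1 and R2 are in series across V1 (node 0 → node 1 → node 2), and the output A–B is taken across R2, so this is a voltage divider.
Series current: I = V1/(R1 + R2) = 24/(150 + 200) = 24/350 = 0.06857 A
V_R2 = I × R2 = V1 × R2/(R1 + R2) = 24 × 200/350 = 13.71 V

Final answer: 13.71 V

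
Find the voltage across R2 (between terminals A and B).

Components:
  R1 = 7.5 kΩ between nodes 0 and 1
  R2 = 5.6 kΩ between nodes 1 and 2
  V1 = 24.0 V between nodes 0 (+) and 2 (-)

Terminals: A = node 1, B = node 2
R1 and R2 are in series across V1 (node 0 → node 1 → node 2), and the output A–B is taken across R2, so this is a voltage divider.
Series current: I = V1/(R1 + R2) = 24/(7500 + 5600) = 24/13100 = 0.001832 A
V_R2 = I × R2 = V1 × R2/(R1 + R2) = 24 × 5600/13100 = 10.26 V

Final answer: 10.26 V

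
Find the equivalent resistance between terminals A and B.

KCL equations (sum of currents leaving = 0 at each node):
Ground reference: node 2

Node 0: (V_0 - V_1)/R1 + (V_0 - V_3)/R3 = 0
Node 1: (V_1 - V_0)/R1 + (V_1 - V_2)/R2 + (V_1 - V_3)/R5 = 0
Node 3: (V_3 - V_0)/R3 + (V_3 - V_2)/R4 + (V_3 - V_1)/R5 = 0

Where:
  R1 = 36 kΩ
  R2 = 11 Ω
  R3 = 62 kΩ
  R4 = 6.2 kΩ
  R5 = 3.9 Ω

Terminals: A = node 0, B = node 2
The network is not a plain series/parallel combination. Inject a 1 A test current into terminal A (node 0) and return it from terminal B (node 2); then R_eq = V_A / (1 A).
Nodal analysis, taking node 2 as the 0 V reference.
Current source I_test pushes 1 A into node 0 and draws it out of node 2.
KCL at each unknown node (sum of currents leaving = 0; resistances in Ω):
  Node 0: (V_0 - V_1)/36000 + (V_0 - V_3)/62000 - 1 = 0
  Node 1: (V_1 - V_0)/36000 + (V_1 - 0)/11 + (V_1 - V_3)/3.9 = 0
  Node 3: (V_3 - V_0)/62000 + (V_3 - V_1)/3.9 + (V_3 - 0)/6200 = 0
Collecting terms (coefficients in siemens):
  0.00004391·V_0 - 0.00002778·V_1 - 0.00001613·V_3 = 1
  0.3473·V_1 - 0.00002778·V_0 - 0.2564·V_3 = 0
  0.2566·V_3 - 0.00001613·V_0 - 0.2564·V_1 = 0
Solving these 3 simultaneous equations (Gaussian elimination) gives:
  V_0 = 22790 V, V_1 = 10.98 V, V_3 = 12.4 V
R_eq = V_0 / 1 A = 22790 Ω = 22.79 kΩ

Final answer: 22.79 kΩ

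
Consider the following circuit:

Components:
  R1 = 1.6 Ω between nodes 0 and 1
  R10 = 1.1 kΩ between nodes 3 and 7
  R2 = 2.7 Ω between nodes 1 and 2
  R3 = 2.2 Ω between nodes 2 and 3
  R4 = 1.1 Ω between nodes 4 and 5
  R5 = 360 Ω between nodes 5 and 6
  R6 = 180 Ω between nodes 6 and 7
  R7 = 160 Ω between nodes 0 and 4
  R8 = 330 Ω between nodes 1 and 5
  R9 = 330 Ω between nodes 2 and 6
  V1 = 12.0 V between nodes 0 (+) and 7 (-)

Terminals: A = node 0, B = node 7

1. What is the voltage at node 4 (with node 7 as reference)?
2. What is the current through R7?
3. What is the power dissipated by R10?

Nodal analysis, taking node 7 as the 0 V reference.
Source V1 fixes V_0 = 12 V.
KCL at each unknown node (sum of currents leaving = 0; resistances in Ω):
  Node 1: (V_1 - 12)/1.6 + (V_1 - V_2)/2.7 + (V_1 - V_5)/330 = 0
  Node 2: (V_2 - V_1)/2.7 + (V_2 - V_3)/2.2 + (V_2 - V_6)/330 = 0
  Node 3: (V_3 - V_2)/2.2 + (V_3 - 0)/1100 = 0
  Node 4: (V_4 - V_5)/1.1 + (V_4 - 12)/160 = 0
  Node 5: (V_5 - V_4)/1.1 + (V_5 - V_6)/360 + (V_5 - V_1)/330 = 0
  Node 6: (V_6 - V_5)/360 + (V_6 - 0)/180 + (V_6 - V_2)/330 = 0
Collecting terms (coefficients in siemens):
  0.9984·V_1 - 0.3704·V_2 - 0.00303·V_5 = 7.5
  0.8279·V_2 - 0.3704·V_1 - 0.4545·V_3 - 0.00303·V_6 = 0
  0.4555·V_3 - 0.4545·V_2 = 0
  0.9153·V_4 - 0.9091·V_5 = 0.075
  0.9149·V_5 - 0.00303·V_1 - 0.9091·V_4 - 0.002778·V_6 = 0
  0.01136·V_6 - 0.00303·V_2 - 0.002778·V_5 = 0
Solving these 6 simultaneous equations (Gaussian elimination) gives:
  V_1 = 11.95 V, V_2 = 11.87 V, V_3 = 11.84 V, V_4 = 10.55 V
  V_5 = 10.54 V, V_6 = 5.741 V
Part 1:
  Read off the nodal solution: V_4 = 10.55 V
Part 2:
  I_R7 = (V_0 - V_4)/R7 = (12 - 10.55)/160 = 0.009066 A
  Magnitude: I_R7 = 0.009066 A
Part 3:
  I_R10 = (V_3 - V_7)/R10 = (11.84 - 0)/1100 = 0.01077 A
  P_R10 = I_R10² × R10 = (0.01077)² × 1100 = 0.1275 W

Final answers:
1. V_4 = 10.55 V
2. I_R7 = 0.009066 A
3. P_R10 = 0.1275 W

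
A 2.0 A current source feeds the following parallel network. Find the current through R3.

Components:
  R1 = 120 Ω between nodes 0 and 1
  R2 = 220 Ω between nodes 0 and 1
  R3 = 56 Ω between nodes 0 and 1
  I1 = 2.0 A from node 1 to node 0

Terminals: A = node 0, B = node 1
All resistors sit directly between nodes 0 and 1, so they are in parallel and share one voltage V; the full source current 2 A splits among them.
1/R_par = 1/120 + 1/220 + 1/56 = 0.03074 S  =>  R_par = 32.54 Ω
V = I × R_par = 2 × 32.54 = 65.07 V
I_R3 = V/R3 = 65.07/56 = 1.162 A

Final answer: 1.162 A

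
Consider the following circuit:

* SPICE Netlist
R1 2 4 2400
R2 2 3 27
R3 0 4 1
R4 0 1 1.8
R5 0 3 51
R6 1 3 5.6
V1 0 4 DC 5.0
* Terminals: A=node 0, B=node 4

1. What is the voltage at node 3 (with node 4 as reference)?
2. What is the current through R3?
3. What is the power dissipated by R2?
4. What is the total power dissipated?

Nodal analysis, taking node 4 as the 0 V reference.
Source V1 fixes V_0 = 5 V.
KCL at each unknown node (sum of currents leaving = 0; resistances in Ω):
  Node 1: (V_1 - 5)/1.8 + (V_1 - V_3)/5.6 = 0
  Node 2: (V_2 - 0)/2400 + (V_2 - V_3)/27 = 0
  Node 3: (V_3 - V_2)/27 + (V_3 - 5)/51 + (V_3 - V_1)/5.6 = 0
Collecting terms (coefficients in siemens):
  0.7341·V_1 - 0.1786·V_3 = 2.778
  0.03745·V_2 - 0.03704·V_3 = 0
  0.2352·V_3 - 0.1786·V_1 - 0.03704·V_2 = 0.09804
Solving these 3 simultaneous equations (Gaussian elimination) gives:
  V_1 = 4.997 V, V_2 = 4.931 V, V_3 = 4.987 V
Part 1:
  Read off the nodal solution: V_3 = 4.987 V
Part 2:
  I_R3 = (V_0 - V_4)/R3 = (5 - 0)/1 = 5 A
  Magnitude: I_R3 = 5 A
Part 3:
  I_R2 = (V_2 - V_3)/R2 = (4.931 - 4.987)/27 = -0.002055 A
  P_R2 = I_R2² × R2 = (-0.002055)² × 27 = 0.000114 W
Part 4:
  Power in each resistor, P = (ΔV)²/R:
    P_R1 = (4.931 - 0)²/2400 = 0.01013 W
    P_R2 = (4.931 - 4.987)²/27 = 0.000114 W
    P_R3 = (5 - 0)²/1 = 25 W
    P_R4 = (5 - 4.997)²/1.8 = 0.000005795 W
    P_R5 = (5 - 4.987)²/51 = 0.000003457 W
    P_R6 = (4.997 - 4.987)²/5.6 = 0.00001803 W
  P_total = P_R1 + P_R2 + P_R3 + P_R4 + P_R5 + P_R6 = 25.01 W

Final answers:
1. V_3 = 4.987 V
2. I_R3 = 5 A
3. P_R2 = 0.000114 W
4. P_total = 25.01 W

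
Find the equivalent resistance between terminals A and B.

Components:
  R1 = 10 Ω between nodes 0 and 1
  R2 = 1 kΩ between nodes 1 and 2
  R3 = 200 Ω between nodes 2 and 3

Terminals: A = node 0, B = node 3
Reduce the network between node 0 (A) and node 3 (B) by series/parallel combination:
  Rs1 = R1 + R2 (series, joined only at node 1) = 10 + 1000 = 1010 Ω
  Rs2 = R3 + Rs1 (series, joined only at node 2) = 200 + 1010 = 1210 Ω
R_eq = 1.21 kΩ

Final answer: 1.21 kΩ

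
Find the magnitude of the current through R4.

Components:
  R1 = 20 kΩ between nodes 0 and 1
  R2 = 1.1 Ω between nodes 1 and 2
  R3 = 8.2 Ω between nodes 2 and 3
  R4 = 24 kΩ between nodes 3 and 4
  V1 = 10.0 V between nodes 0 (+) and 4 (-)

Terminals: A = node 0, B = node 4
Nodal analysis, taking node 4 as the 0 V reference.
Source V1 fixes V_0 = 10 V.
KCL at each unknown node (sum of currents leaving = 0; resistances in Ω):
  Node 1: (V_1 - 10)/20000 + (V_1 - V_2)/1.1 = 0
  Node 2: (V_2 - V_1)/1.1 + (V_2 - V_3)/8.2 = 0
  Node 3: (V_3 - V_2)/8.2 + (V_3 - 0)/24000 = 0
Collecting terms (coefficients in siemens):
  0.9091·V_1 - 0.9091·V_2 = 0.0005
  1.031·V_2 - 0.9091·V_1 - 0.122·V_3 = 0
  0.122·V_3 - 0.122·V_2 = 0
Solving these 3 simultaneous equations (Gaussian elimination) gives:
  V_1 = 5.456 V, V_2 = 5.455 V, V_3 = 5.453 V
I_R4 = (V_3 - V_4)/R4 = (5.453 - 0)/24000 = 0.0002272 A
|I_R4| = 0.0002272 A

Final answer: |I_R4| = 0.0002272 A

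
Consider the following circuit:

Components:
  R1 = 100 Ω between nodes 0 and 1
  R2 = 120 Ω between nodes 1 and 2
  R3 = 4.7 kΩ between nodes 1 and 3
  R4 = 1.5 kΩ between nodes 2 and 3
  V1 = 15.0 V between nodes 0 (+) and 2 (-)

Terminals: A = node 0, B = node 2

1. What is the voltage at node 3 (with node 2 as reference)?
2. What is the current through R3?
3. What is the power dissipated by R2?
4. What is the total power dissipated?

Nodal analysis, taking node 2 as the 0 V reference.
Source V1 fixes V_0 = 15 V.
KCL at each unknown node (sum of currents leaving = 0; resistances in Ω):
  Node 1: (V_1 - 15)/100 + (V_1 - 0)/120 + (V_1 - V_3)/4700 = 0
  Node 3: (V_3 - V_1)/4700 + (V_3 - 0)/1500 = 0
Collecting terms (coefficients in siemens):
  0.01855·V_1 - 0.0002128·V_3 = 0.15
  0.0008794·V_3 - 0.0002128·V_1 = 0
Determinant D = (0.01855)(0.0008794) - (-0.0002128)(-0.0002128) = 0.00001626
V_1 = [(0.15)(0.0008794) - (-0.0002128)(0)]/D = 8.11 V
V_3 = [(0.01855)(0) - (0.15)(-0.0002128)]/D = 1.962 V
Part 1:
  Read off the nodal solution: V_3 = 1.962 V
Part 2:
  I_R3 = (V_1 - V_3)/R3 = (8.11 - 1.962)/4700 = 0.001308 A
  Magnitude: I_R3 = 0.001308 A
Part 3:
  I_R2 = (V_1 - V_2)/R2 = (8.11 - 0)/120 = 0.06759 A
  P_R2 = I_R2² × R2 = (0.06759)² × 120 = 0.5482 W
Part 4:
  Power in each resistor, P = (ΔV)²/R:
    P_R1 = (15 - 8.11)²/100 = 0.4747 W
    P_R2 = (8.11 - 0)²/120 = 0.5482 W
    P_R3 = (8.11 - 1.962)²/4700 = 0.008043 W
    P_R4 = (0 - 1.962)²/1500 = 0.002567 W
  P_total = P_R1 + P_R2 + P_R3 + P_R4 = 1.033 W

Final answers:
1. V_3 = 1.962 V
2. I_R3 = 0.001308 A
3. P_R2 = 0.5482 W
4. P_total = 1.033 W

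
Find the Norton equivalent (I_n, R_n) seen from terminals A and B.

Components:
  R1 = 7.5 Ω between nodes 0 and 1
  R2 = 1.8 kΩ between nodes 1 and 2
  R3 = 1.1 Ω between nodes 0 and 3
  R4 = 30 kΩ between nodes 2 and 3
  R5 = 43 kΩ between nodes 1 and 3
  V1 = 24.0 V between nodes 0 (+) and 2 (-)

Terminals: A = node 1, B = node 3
Find the Thévenin equivalent first; then I_n = V_th/R_th and R_n = R_th.
Step 1 — V_th is the open-circuit voltage V_A - V_B (nothing connected across the terminals).
Nodal analysis, taking node 2 as the 0 V reference.
Source V1 fixes V_0 = 24 V.
KCL at each unknown node (sum of currents leaving = 0; resistances in Ω):
  Node 1: (V_1 - 24)/7.5 + (V_1 - 0)/1800 + (V_1 - V_3)/43000 = 0
  Node 3: (V_3 - 24)/1.1 + (V_3 - 0)/30000 + (V_3 - V_1)/43000 = 0
Collecting terms (coefficients in siemens):
  0.1339·V_1 - 0.00002326·V_3 = 3.2
  0.9091·V_3 - 0.00002326·V_1 = 21.82
Determinant D = (0.1339)(0.9091) - (-0.00002326)(-0.00002326) = 0.1217
V_1 = [(3.2)(0.9091) - (-0.00002326)(21.82)]/D = 23.9 V
V_3 = [(0.1339)(21.82) - (3.2)(-0.00002326)]/D = 24 V
V_th = V_1 - V_3 = 23.9 - 24 = -0.09869 V
Step 2 — R_th: zero the source — replace V1 by a short circuit (node 2 merges into node 0) — and find the resistance seen between A (node 1) and B (node 3).
Reduce the network between node 1 (A) and node 3 (B) by series/parallel combination:
  Rp1 = R1 ‖ R2 (parallel, both between nodes 0 and 1) = 1/(1/7.5 + 1/1800) = 7.469 Ω
  Rp2 = R3 ‖ R4 (parallel, both between nodes 0 and 3) = 1/(1/1.1 + 1/30000) = 1.1 Ω
  Rs1 = Rp1 + Rp2 (series, joined only at node 0) = 7.469 + 1.1 = 8.569 Ω
  Rp3 = R5 ‖ Rs1 (parallel, both between nodes 1 and 3) = 1/(1/43000 + 1/8.569) = 8.567 Ω
R_th = 8.567 Ω
I_n = V_th/R_th = -0.09869/8.567 = -0.01152 A, and R_n = R_th = 8.567 Ω

Final answer: I_n = -0.01152 A, R_n = 8.567 Ω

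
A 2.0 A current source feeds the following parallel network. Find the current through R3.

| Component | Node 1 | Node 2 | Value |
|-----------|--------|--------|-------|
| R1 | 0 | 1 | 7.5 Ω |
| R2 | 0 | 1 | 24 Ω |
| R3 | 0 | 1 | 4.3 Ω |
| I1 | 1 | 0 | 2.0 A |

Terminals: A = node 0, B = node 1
All resistors sit directly between nodes 0 and 1, so they are in parallel and share one voltage V; the full source current 2 A splits among them.
1/R_par = 1/7.5 + 1/24 + 1/4.3 = 0.4076 S  =>  R_par = 2.454 Ω
V = I × R_par = 2 × 2.454 = 4.907 V
I_R3 = V/R3 = 4.907/4.3 = 1.141 A

Final answer: 1.141 A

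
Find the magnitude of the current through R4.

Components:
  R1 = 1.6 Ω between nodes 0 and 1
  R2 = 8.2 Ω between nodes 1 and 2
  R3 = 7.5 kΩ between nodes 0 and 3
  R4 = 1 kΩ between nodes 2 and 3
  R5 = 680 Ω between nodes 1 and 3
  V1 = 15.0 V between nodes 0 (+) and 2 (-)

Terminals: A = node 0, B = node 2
Nodal analysis, taking node 2 as the 0 V reference.
Source V1 fixes V_0 = 15 V.
KCL at each unknown node (sum of currents leaving = 0; resistances in Ω):
  Node 1: (V_1 - 15)/1.6 + (V_1 - 0)/8.2 + (V_1 - V_3)/680 = 0
  Node 3: (V_3 - 15)/7500 + (V_3 - 0)/1000 + (V_3 - V_1)/680 = 0
Collecting terms (coefficients in siemens):
  0.7484·V_1 - 0.001471·V_3 = 9.375
  0.002604·V_3 - 0.001471·V_1 = 0.002
Determinant D = (0.7484)(0.002604) - (-0.001471)(-0.001471) = 0.001947
V_1 = [(9.375)(0.002604) - (-0.001471)(0.002)]/D = 12.54 V
V_3 = [(0.7484)(0.002) - (9.375)(-0.001471)]/D = 7.851 V
I_R4 = (V_2 - V_3)/R4 = (0 - 7.851)/1000 = -0.007851 A
|I_R4| = 0.007851 A

Final answer: |I_R4| = 0.007851 A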